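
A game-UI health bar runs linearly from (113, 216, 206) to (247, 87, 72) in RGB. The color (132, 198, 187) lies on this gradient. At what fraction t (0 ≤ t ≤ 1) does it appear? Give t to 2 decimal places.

Invert the lerp on the R channel (largest span, 134): t = (132 − 113) / (247 − 113) = 19/134 = 0.14179.
Check on G: (198 − 216)/(87 − 216) = 0.1395 ✓

0.14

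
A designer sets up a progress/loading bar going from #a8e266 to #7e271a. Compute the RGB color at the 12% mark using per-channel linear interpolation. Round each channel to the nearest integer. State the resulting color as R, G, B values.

(163, 204, 93)

#a8e266 → (168, 226, 102); #7e271a → (126, 39, 26).
12% corresponds to t = 0.12.
R = 168 + 0.12 × (126 − 168) = 168 + 0.12 × -42 = 162.96 → 163
G = 226 + 0.12 × (39 − 226) = 226 + 0.12 × -187 = 203.56 → 204
B = 102 + 0.12 × (26 − 102) = 102 + 0.12 × -76 = 92.88 → 93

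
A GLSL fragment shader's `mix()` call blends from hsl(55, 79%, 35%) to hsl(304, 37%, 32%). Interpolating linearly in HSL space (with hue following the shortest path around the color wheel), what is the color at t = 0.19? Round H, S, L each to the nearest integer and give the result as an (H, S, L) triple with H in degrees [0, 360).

(34, 71, 34)

Hue: 304 − 55 = 249°, but |249| > 180 so the shorter arc goes the other way: Δh = 249 − 360 = -111°.
H = 55 + 0.19 × (-111) = 33.91 → 34°
S = 79 + 0.19 × (37 − 79) = 71.02 → 71%
L = 35 + 0.19 × (32 − 35) = 34.43 → 34%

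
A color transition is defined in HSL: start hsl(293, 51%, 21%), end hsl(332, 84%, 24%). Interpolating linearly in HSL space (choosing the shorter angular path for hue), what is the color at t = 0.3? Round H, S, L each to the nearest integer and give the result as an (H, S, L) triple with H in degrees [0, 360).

(305, 61, 22)

Hue arc: Δh = 332 − 293 = 39° (|Δh| ≤ 180, already the shorter path).
H = 293 + 0.3 × (39) = 304.7 → 305°
S = 51 + 0.3 × (84 − 51) = 60.9 → 61%
L = 21 + 0.3 × (24 − 21) = 21.9 → 22%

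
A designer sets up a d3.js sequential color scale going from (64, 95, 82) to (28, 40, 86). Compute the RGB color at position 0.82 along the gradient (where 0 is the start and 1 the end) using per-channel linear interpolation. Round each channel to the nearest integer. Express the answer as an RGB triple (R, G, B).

R = 64 + 0.82 × (28 − 64) = 64 + 0.82 × -36 = 34.48 → 34
G = 95 + 0.82 × (40 − 95) = 95 + 0.82 × -55 = 49.9 → 50
B = 82 + 0.82 × (86 − 82) = 82 + 0.82 × 4 = 85.28 → 85
So the blended color is (34, 50, 85), about #223255.

(34, 50, 85)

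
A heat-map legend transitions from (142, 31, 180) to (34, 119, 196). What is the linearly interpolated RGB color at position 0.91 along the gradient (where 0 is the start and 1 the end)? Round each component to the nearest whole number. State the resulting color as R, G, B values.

(44, 111, 195)

R = 142 + 0.91 × (34 − 142) = 142 + 0.91 × -108 = 43.72 → 44
G = 31 + 0.91 × (119 − 31) = 31 + 0.91 × 88 = 111.08 → 111
B = 180 + 0.91 × (196 − 180) = 180 + 0.91 × 16 = 194.56 → 195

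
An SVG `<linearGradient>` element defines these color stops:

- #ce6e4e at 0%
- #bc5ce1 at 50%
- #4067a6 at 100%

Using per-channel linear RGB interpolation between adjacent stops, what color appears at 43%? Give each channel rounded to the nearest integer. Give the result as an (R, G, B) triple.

43% lies between the 0% and 50% stops, so the local fraction is t = (43 − 0)/(50 − 0) = 43/50 ≈ 0.86.
#ce6e4e → (206, 110, 78); #bc5ce1 → (188, 92, 225).
R = 206 + 0.86 × (188 − 206) = 190.52 → 191
G = 110 + 0.86 × (92 − 110) = 94.52 → 95
B = 78 + 0.86 × (225 − 78) = 204.42 → 204

(191, 95, 204)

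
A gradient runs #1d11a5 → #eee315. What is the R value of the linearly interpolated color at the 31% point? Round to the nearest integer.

94

R₁ = 29 (from #1d11a5), R₂ = 238 (from #eee315).
R = 29 + 0.31 × (238 − 29) = 93.79 → 94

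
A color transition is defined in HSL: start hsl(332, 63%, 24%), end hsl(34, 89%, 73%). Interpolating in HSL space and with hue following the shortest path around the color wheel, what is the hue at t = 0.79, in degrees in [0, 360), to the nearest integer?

21

Hue: 34 − 332 = -298°, but |-298| > 180 so the shorter arc goes the other way: Δh = -298 + 360 = 62°.
H = 332 + 0.79 × (62) = 380.98 → 381 → 381 mod 360 = 21°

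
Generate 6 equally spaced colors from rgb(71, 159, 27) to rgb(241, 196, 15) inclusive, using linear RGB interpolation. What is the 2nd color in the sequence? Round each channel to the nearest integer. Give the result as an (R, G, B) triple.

With 6 swatches and endpoints inclusive, swatch 2 sits at t = (2 − 1)/(6 − 1) = 1/5 ≈ 0.2.
R = 71 + 0.2 × (241 − 71) = 105 → 105
G = 159 + 0.2 × (196 − 159) = 166.4 → 166
B = 27 + 0.2 × (15 − 27) = 24.6 → 25

(105, 166, 25)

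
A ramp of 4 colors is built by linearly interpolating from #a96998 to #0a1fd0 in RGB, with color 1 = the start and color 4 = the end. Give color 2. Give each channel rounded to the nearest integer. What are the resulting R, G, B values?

With 4 swatches and endpoints inclusive, swatch 2 sits at t = (2 − 1)/(4 − 1) = 1/3 ≈ 0.3333.
#a96998 → (169, 105, 152); #0a1fd0 → (10, 31, 208).
R = 169 + 0.3333 × (10 − 169) = 116.005 → 116
G = 105 + 0.3333 × (31 − 105) = 80.336 → 80
B = 152 + 0.3333 × (208 − 152) = 170.665 → 171

(116, 80, 171)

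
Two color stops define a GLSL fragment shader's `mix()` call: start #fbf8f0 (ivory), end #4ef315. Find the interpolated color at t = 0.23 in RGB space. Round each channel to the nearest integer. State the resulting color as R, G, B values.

(211, 247, 190)

#fbf8f0 → (251, 248, 240); #4ef315 → (78, 243, 21).
R = 251 + 0.23 × (78 − 251) = 251 + 0.23 × -173 = 211.21 → 211
G = 248 + 0.23 × (243 − 248) = 248 + 0.23 × -5 = 246.85 → 247
B = 240 + 0.23 × (21 − 240) = 240 + 0.23 × -219 = 189.63 → 190
So the blended color is (211, 247, 190), about #d3f7be.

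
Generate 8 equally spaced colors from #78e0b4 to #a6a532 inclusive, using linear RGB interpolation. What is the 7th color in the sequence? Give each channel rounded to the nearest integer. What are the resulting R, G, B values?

(159, 173, 69)

With 8 swatches and endpoints inclusive, swatch 7 sits at t = (7 − 1)/(8 − 1) = 6/7 ≈ 0.8571.
#78e0b4 → (120, 224, 180); #a6a532 → (166, 165, 50).
R = 120 + 0.8571 × (166 − 120) = 159.427 → 159
G = 224 + 0.8571 × (165 − 224) = 173.431 → 173
B = 180 + 0.8571 × (50 − 180) = 68.577 → 69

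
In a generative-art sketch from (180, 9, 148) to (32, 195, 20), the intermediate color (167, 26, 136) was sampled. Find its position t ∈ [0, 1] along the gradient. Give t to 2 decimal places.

Invert the lerp on the G channel (largest span, 186): t = (26 − 9) / (195 − 9) = 17/186 = 0.091398.
Check on R: (167 − 180)/(32 − 180) = 0.08784 ✓

0.09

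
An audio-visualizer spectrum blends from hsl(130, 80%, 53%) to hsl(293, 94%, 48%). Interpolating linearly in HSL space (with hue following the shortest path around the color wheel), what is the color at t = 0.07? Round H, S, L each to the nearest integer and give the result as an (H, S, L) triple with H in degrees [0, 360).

(141, 81, 53)

Hue arc: Δh = 293 − 130 = 163° (|Δh| ≤ 180, already the shorter path).
H = 130 + 0.07 × (163) = 141.41 → 141°
S = 80 + 0.07 × (94 − 80) = 80.98 → 81%
L = 53 + 0.07 × (48 − 53) = 52.65 → 53%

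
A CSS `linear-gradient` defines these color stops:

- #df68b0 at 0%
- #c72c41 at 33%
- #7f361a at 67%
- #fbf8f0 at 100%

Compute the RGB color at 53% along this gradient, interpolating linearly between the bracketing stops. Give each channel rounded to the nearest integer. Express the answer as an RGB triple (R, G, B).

(157, 50, 42)

53% lies between the 33% and 67% stops, so the local fraction is t = (53 − 33)/(67 − 33) = 20/34 ≈ 0.5882.
#c72c41 → (199, 44, 65); #7f361a → (127, 54, 26).
R = 199 + 0.5882 × (127 − 199) = 156.65 → 157
G = 44 + 0.5882 × (54 − 44) = 49.882 → 50
B = 65 + 0.5882 × (26 − 65) = 42.06 → 42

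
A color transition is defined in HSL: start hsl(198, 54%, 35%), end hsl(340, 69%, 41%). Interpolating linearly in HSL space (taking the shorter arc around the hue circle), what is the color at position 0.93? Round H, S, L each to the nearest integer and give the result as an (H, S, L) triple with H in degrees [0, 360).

(330, 68, 41)

Hue arc: Δh = 340 − 198 = 142° (|Δh| ≤ 180, already the shorter path).
H = 198 + 0.93 × (142) = 330.06 → 330°
S = 54 + 0.93 × (69 − 54) = 67.95 → 68%
L = 35 + 0.93 × (41 − 35) = 40.58 → 41%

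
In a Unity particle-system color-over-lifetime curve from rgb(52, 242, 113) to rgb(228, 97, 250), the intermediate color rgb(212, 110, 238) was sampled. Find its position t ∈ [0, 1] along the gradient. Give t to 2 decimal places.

0.91

Invert the lerp on the R channel (largest span, 176): t = (212 − 52) / (228 − 52) = 160/176 = 0.90909.
Check on G: (110 − 242)/(97 − 242) = 0.9103 ✓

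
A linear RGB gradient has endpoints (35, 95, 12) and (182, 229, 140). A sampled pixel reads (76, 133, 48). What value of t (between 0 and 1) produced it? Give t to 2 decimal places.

Invert the lerp on the R channel (largest span, 147): t = (76 − 35) / (182 − 35) = 41/147 = 0.27891.
Check on G: (133 − 95)/(229 − 95) = 0.2836 ✓

0.28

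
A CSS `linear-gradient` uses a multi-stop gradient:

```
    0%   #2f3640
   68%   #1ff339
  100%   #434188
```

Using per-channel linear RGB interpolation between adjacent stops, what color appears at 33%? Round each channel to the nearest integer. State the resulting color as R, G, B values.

33% lies between the 0% and 68% stops, so the local fraction is t = (33 − 0)/(68 − 0) = 33/68 ≈ 0.4853.
#2f3640 → (47, 54, 64); #1ff339 → (31, 243, 57).
R = 47 + 0.4853 × (31 − 47) = 39.235 → 39
G = 54 + 0.4853 × (243 − 54) = 145.722 → 146
B = 64 + 0.4853 × (57 − 64) = 60.603 → 61

(39, 146, 61)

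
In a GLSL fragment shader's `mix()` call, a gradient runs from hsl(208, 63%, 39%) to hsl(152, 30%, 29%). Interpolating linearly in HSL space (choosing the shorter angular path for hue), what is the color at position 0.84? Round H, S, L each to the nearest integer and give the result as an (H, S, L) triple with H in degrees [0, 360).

Hue arc: Δh = 152 − 208 = -56° (|Δh| ≤ 180, already the shorter path).
H = 208 + 0.84 × (-56) = 160.96 → 161°
S = 63 + 0.84 × (30 − 63) = 35.28 → 35%
L = 39 + 0.84 × (29 − 39) = 30.6 → 31%

(161, 35, 31)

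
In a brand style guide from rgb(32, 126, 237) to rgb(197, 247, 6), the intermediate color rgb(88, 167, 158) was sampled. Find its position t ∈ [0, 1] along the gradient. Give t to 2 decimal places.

0.34

Invert the lerp on the B channel (largest span, 231): t = (158 − 237) / (6 − 237) = -79/-231 = 0.34199.
Check on R: (88 − 32)/(197 − 32) = 0.3394 ✓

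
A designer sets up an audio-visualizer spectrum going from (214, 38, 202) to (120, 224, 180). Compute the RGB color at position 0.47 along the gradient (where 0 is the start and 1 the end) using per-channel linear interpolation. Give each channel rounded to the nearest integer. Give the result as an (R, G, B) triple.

R = 214 + 0.47 × (120 − 214) = 214 + 0.47 × -94 = 169.82 → 170
G = 38 + 0.47 × (224 − 38) = 38 + 0.47 × 186 = 125.42 → 125
B = 202 + 0.47 × (180 − 202) = 202 + 0.47 × -22 = 191.66 → 192

(170, 125, 192)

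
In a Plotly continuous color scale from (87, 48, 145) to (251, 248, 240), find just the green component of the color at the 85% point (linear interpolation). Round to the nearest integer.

218

G = 48 + 0.85 × (248 − 48) = 218 → 218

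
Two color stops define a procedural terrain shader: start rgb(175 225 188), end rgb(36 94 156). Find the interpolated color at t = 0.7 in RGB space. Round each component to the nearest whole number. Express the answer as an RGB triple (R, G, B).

R = 175 + 0.7 × (36 − 175) = 175 + 0.7 × -139 = 77.7 → 78
G = 225 + 0.7 × (94 − 225) = 225 + 0.7 × -131 = 133.3 → 133
B = 188 + 0.7 × (156 − 188) = 188 + 0.7 × -32 = 165.6 → 166

(78, 133, 166)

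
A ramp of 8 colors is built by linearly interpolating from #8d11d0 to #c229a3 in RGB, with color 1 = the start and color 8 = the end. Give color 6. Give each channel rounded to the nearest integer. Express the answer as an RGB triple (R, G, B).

(179, 34, 176)

With 8 swatches and endpoints inclusive, swatch 6 sits at t = (6 − 1)/(8 − 1) = 5/7 ≈ 0.7143.
#8d11d0 → (141, 17, 208); #c229a3 → (194, 41, 163).
R = 141 + 0.7143 × (194 − 141) = 178.858 → 179
G = 17 + 0.7143 × (41 − 17) = 34.143 → 34
B = 208 + 0.7143 × (163 − 208) = 175.856 → 176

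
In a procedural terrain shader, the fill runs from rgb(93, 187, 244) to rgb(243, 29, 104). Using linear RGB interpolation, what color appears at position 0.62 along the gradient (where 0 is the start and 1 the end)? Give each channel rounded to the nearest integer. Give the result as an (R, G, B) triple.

R = 93 + 0.62 × (243 − 93) = 93 + 0.62 × 150 = 186 → 186
G = 187 + 0.62 × (29 − 187) = 187 + 0.62 × -158 = 89.04 → 89
B = 244 + 0.62 × (104 − 244) = 244 + 0.62 × -140 = 157.2 → 157

(186, 89, 157)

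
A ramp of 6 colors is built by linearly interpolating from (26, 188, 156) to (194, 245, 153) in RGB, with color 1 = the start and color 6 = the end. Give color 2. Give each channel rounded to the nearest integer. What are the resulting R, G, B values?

With 6 swatches and endpoints inclusive, swatch 2 sits at t = (2 − 1)/(6 − 1) = 1/5 ≈ 0.2.
R = 26 + 0.2 × (194 − 26) = 59.6 → 60
G = 188 + 0.2 × (245 − 188) = 199.4 → 199
B = 156 + 0.2 × (153 − 156) = 155.4 → 155

(60, 199, 155)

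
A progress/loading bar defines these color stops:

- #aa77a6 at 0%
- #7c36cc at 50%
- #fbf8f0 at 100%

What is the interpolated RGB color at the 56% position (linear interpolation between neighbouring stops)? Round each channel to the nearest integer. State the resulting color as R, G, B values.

(139, 77, 208)

56% lies between the 50% and 100% stops, so the local fraction is t = (56 − 50)/(100 − 50) = 6/50 ≈ 0.12.
#7c36cc → (124, 54, 204); #fbf8f0 → (251, 248, 240).
R = 124 + 0.12 × (251 − 124) = 139.24 → 139
G = 54 + 0.12 × (248 − 54) = 77.28 → 77
B = 204 + 0.12 × (240 − 204) = 208.32 → 208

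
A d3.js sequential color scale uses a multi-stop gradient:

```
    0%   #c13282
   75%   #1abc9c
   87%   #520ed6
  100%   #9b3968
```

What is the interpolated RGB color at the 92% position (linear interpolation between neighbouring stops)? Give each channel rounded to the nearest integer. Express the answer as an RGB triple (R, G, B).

92% lies between the 87% and 100% stops, so the local fraction is t = (92 − 87)/(100 − 87) = 5/13 ≈ 0.3846.
#520ed6 → (82, 14, 214); #9b3968 → (155, 57, 104).
R = 82 + 0.3846 × (155 − 82) = 110.076 → 110
G = 14 + 0.3846 × (57 − 14) = 30.538 → 31
B = 214 + 0.3846 × (104 − 214) = 171.694 → 172

(110, 31, 172)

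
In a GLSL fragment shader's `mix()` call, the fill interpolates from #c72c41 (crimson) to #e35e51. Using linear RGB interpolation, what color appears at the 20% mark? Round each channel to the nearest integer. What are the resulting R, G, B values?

#c72c41 → (199, 44, 65); #e35e51 → (227, 94, 81).
20% corresponds to t = 0.2.
R = 199 + 0.2 × (227 − 199) = 199 + 0.2 × 28 = 204.6 → 205
G = 44 + 0.2 × (94 − 44) = 44 + 0.2 × 50 = 54 → 54
B = 65 + 0.2 × (81 − 65) = 65 + 0.2 × 16 = 68.2 → 68

(205, 54, 68)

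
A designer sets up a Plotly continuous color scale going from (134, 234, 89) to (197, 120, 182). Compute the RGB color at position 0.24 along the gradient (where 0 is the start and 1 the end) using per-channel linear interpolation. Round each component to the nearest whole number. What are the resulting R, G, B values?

(149, 207, 111)

R = 134 + 0.24 × (197 − 134) = 134 + 0.24 × 63 = 149.12 → 149
G = 234 + 0.24 × (120 − 234) = 234 + 0.24 × -114 = 206.64 → 207
B = 89 + 0.24 × (182 − 89) = 89 + 0.24 × 93 = 111.32 → 111
So the blended color is (149, 207, 111), about #95cf6f.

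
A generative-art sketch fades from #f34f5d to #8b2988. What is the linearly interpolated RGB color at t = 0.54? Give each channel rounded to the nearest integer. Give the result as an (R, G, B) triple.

(187, 58, 116)

#f34f5d → (243, 79, 93); #8b2988 → (139, 41, 136).
R = 243 + 0.54 × (139 − 243) = 243 + 0.54 × -104 = 186.84 → 187
G = 79 + 0.54 × (41 − 79) = 79 + 0.54 × -38 = 58.48 → 58
B = 93 + 0.54 × (136 − 93) = 93 + 0.54 × 43 = 116.22 → 116
So the blended color is (187, 58, 116), about #bb3a74.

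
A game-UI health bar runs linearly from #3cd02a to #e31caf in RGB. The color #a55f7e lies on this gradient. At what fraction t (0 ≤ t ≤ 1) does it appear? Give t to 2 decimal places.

0.63

Invert the lerp on the G channel (largest span, 180): t = (95 − 208) / (28 − 208) = -113/-180 = 0.62778.
Check on R: (165 − 60)/(227 − 60) = 0.6287 ✓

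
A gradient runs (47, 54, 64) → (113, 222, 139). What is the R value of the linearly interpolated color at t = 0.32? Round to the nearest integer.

68

R = 47 + 0.32 × (113 − 47) = 68.12 → 68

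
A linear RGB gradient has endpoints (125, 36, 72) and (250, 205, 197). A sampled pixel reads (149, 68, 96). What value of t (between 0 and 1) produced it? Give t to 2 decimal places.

Invert the lerp on the G channel (largest span, 169): t = (68 − 36) / (205 − 36) = 32/169 = 0.18935.
Check on R: (149 − 125)/(250 − 125) = 0.192 ✓

0.19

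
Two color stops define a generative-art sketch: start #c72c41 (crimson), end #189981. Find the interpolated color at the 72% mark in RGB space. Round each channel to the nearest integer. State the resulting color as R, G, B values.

#c72c41 → (199, 44, 65); #189981 → (24, 153, 129).
72% corresponds to t = 0.72.
R = 199 + 0.72 × (24 − 199) = 199 + 0.72 × -175 = 73 → 73
G = 44 + 0.72 × (153 − 44) = 44 + 0.72 × 109 = 122.48 → 122
B = 65 + 0.72 × (129 − 65) = 65 + 0.72 × 64 = 111.08 → 111

(73, 122, 111)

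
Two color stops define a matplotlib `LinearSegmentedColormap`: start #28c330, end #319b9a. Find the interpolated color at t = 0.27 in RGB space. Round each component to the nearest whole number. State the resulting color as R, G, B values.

#28c330 → (40, 195, 48); #319b9a → (49, 155, 154).
R = 40 + 0.27 × (49 − 40) = 40 + 0.27 × 9 = 42.43 → 42
G = 195 + 0.27 × (155 − 195) = 195 + 0.27 × -40 = 184.2 → 184
B = 48 + 0.27 × (154 − 48) = 48 + 0.27 × 106 = 76.62 → 77

(42, 184, 77)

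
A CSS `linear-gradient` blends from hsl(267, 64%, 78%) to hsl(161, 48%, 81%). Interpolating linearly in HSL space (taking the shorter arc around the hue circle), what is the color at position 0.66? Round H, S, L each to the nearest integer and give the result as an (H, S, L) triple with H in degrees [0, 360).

Hue arc: Δh = 161 − 267 = -106° (|Δh| ≤ 180, already the shorter path).
H = 267 + 0.66 × (-106) = 197.04 → 197°
S = 64 + 0.66 × (48 − 64) = 53.44 → 53%
L = 78 + 0.66 × (81 − 78) = 79.98 → 80%

(197, 53, 80)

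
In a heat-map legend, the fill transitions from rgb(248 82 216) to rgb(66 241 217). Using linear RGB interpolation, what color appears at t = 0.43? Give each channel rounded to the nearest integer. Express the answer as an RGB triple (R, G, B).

(170, 150, 216)

R = 248 + 0.43 × (66 − 248) = 248 + 0.43 × -182 = 169.74 → 170
G = 82 + 0.43 × (241 − 82) = 82 + 0.43 × 159 = 150.37 → 150
B = 216 + 0.43 × (217 − 216) = 216 + 0.43 × 1 = 216.43 → 216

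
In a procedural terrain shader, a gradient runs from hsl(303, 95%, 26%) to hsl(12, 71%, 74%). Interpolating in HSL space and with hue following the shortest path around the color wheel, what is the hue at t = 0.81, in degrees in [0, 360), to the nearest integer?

359

Hue: 12 − 303 = -291°, but |-291| > 180 so the shorter arc goes the other way: Δh = -291 + 360 = 69°.
H = 303 + 0.81 × (69) = 358.89 → 359°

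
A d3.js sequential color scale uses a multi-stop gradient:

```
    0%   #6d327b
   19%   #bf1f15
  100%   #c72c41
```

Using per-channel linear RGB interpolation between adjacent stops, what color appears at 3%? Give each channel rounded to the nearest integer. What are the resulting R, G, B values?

3% lies between the 0% and 19% stops, so the local fraction is t = (3 − 0)/(19 − 0) = 3/19 ≈ 0.1579.
#6d327b → (109, 50, 123); #bf1f15 → (191, 31, 21).
R = 109 + 0.1579 × (191 − 109) = 121.948 → 122
G = 50 + 0.1579 × (31 − 50) = 47 → 47
B = 123 + 0.1579 × (21 − 123) = 106.894 → 107

(122, 47, 107)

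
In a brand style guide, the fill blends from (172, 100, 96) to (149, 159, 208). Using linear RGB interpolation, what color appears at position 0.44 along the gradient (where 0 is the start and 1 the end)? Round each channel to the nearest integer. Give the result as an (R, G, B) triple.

R = 172 + 0.44 × (149 − 172) = 172 + 0.44 × -23 = 161.88 → 162
G = 100 + 0.44 × (159 − 100) = 100 + 0.44 × 59 = 125.96 → 126
B = 96 + 0.44 × (208 − 96) = 96 + 0.44 × 112 = 145.28 → 145
So the blended color is (162, 126, 145), about #a27e91.

(162, 126, 145)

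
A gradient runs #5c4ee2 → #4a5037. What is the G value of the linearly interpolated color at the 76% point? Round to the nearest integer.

80

G₁ = 78 (from #5c4ee2), G₂ = 80 (from #4a5037).
G = 78 + 0.76 × (80 − 78) = 79.52 → 80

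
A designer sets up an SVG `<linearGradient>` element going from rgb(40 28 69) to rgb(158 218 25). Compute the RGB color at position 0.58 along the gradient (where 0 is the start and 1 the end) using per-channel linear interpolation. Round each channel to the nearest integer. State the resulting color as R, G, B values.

(108, 138, 43)

R = 40 + 0.58 × (158 − 40) = 40 + 0.58 × 118 = 108.44 → 108
G = 28 + 0.58 × (218 − 28) = 28 + 0.58 × 190 = 138.2 → 138
B = 69 + 0.58 × (25 − 69) = 69 + 0.58 × -44 = 43.48 → 43
So the blended color is (108, 138, 43), about #6c8a2b.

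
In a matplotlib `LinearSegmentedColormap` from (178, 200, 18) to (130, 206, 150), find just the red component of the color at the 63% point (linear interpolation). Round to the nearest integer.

148

R = 178 + 0.63 × (130 − 178) = 147.76 → 148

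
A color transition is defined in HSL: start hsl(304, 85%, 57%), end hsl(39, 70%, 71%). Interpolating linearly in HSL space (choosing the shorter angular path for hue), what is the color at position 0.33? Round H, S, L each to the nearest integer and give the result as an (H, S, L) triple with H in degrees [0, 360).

Hue: 39 − 304 = -265°, but |-265| > 180 so the shorter arc goes the other way: Δh = -265 + 360 = 95°.
H = 304 + 0.33 × (95) = 335.35 → 335°
S = 85 + 0.33 × (70 − 85) = 80.05 → 80%
L = 57 + 0.33 × (71 − 57) = 61.62 → 62%

(335, 80, 62)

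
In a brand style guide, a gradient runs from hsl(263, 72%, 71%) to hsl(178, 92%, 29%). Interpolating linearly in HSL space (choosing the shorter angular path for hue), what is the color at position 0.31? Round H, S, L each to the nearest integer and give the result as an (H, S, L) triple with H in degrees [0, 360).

Hue arc: Δh = 178 − 263 = -85° (|Δh| ≤ 180, already the shorter path).
H = 263 + 0.31 × (-85) = 236.65 → 237°
S = 72 + 0.31 × (92 − 72) = 78.2 → 78%
L = 71 + 0.31 × (29 − 71) = 57.98 → 58%

(237, 78, 58)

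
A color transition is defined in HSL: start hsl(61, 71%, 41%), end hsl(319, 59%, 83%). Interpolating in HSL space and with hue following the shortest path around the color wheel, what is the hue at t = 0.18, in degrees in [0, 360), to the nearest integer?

43

Hue: 319 − 61 = 258°, but |258| > 180 so the shorter arc goes the other way: Δh = 258 − 360 = -102°.
H = 61 + 0.18 × (-102) = 42.64 → 43°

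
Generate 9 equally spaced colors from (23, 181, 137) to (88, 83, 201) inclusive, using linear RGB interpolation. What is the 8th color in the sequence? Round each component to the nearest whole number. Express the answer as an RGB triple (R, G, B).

With 9 swatches and endpoints inclusive, swatch 8 sits at t = (8 − 1)/(9 − 1) = 7/8 ≈ 0.875.
R = 23 + 0.875 × (88 − 23) = 79.875 → 80
G = 181 + 0.875 × (83 − 181) = 95.25 → 95
B = 137 + 0.875 × (201 − 137) = 193 → 193

(80, 95, 193)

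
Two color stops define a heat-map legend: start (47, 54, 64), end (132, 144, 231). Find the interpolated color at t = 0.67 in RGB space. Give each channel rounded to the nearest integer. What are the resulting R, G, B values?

(104, 114, 176)

R = 47 + 0.67 × (132 − 47) = 47 + 0.67 × 85 = 103.95 → 104
G = 54 + 0.67 × (144 − 54) = 54 + 0.67 × 90 = 114.3 → 114
B = 64 + 0.67 × (231 − 64) = 64 + 0.67 × 167 = 175.89 → 176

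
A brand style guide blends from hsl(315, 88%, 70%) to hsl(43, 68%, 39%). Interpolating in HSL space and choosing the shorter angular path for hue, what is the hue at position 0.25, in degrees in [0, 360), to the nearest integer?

Hue: 43 − 315 = -272°, but |-272| > 180 so the shorter arc goes the other way: Δh = -272 + 360 = 88°.
H = 315 + 0.25 × (88) = 337 → 337°

337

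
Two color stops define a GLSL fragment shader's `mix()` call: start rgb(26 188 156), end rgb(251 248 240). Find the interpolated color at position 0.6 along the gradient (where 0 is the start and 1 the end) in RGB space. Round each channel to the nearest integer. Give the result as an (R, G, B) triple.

R = 26 + 0.6 × (251 − 26) = 26 + 0.6 × 225 = 161 → 161
G = 188 + 0.6 × (248 − 188) = 188 + 0.6 × 60 = 224 → 224
B = 156 + 0.6 × (240 − 156) = 156 + 0.6 × 84 = 206.4 → 206

(161, 224, 206)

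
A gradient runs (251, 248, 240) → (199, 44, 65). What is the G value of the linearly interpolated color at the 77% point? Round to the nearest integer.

91

G = 248 + 0.77 × (44 − 248) = 90.92 → 91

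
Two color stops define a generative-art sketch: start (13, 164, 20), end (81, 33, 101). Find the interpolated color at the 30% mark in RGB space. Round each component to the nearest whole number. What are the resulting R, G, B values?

30% corresponds to t = 0.3.
R = 13 + 0.3 × (81 − 13) = 13 + 0.3 × 68 = 33.4 → 33
G = 164 + 0.3 × (33 − 164) = 164 + 0.3 × -131 = 124.7 → 125
B = 20 + 0.3 × (101 − 20) = 20 + 0.3 × 81 = 44.3 → 44
So the blended color is (33, 125, 44), about #217d2c.

(33, 125, 44)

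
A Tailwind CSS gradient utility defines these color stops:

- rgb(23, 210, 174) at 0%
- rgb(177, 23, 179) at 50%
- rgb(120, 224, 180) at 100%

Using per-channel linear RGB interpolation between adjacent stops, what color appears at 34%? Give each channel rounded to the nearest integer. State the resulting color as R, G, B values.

(128, 83, 177)

34% lies between the 0% and 50% stops, so the local fraction is t = (34 − 0)/(50 − 0) = 34/50 ≈ 0.68.
R = 23 + 0.68 × (177 − 23) = 127.72 → 128
G = 210 + 0.68 × (23 − 210) = 82.84 → 83
B = 174 + 0.68 × (179 − 174) = 177.4 → 177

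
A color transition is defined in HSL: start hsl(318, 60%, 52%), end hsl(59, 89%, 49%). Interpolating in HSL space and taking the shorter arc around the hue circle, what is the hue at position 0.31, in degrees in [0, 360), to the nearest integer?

349

Hue: 59 − 318 = -259°, but |-259| > 180 so the shorter arc goes the other way: Δh = -259 + 360 = 101°.
H = 318 + 0.31 × (101) = 349.31 → 349°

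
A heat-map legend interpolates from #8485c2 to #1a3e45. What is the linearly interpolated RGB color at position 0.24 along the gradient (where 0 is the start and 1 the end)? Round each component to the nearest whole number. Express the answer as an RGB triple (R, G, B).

#8485c2 → (132, 133, 194); #1a3e45 → (26, 62, 69).
R = 132 + 0.24 × (26 − 132) = 132 + 0.24 × -106 = 106.56 → 107
G = 133 + 0.24 × (62 − 133) = 133 + 0.24 × -71 = 115.96 → 116
B = 194 + 0.24 × (69 − 194) = 194 + 0.24 × -125 = 164 → 164
So the blended color is (107, 116, 164), about #6b74a4.

(107, 116, 164)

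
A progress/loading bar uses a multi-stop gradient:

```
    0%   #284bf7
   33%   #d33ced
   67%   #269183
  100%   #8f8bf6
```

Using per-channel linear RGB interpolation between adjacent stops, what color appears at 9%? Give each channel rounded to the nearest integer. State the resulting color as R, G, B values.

(87, 71, 244)

9% lies between the 0% and 33% stops, so the local fraction is t = (9 − 0)/(33 − 0) = 9/33 ≈ 0.2727.
#284bf7 → (40, 75, 247); #d33ced → (211, 60, 237).
R = 40 + 0.2727 × (211 − 40) = 86.632 → 87
G = 75 + 0.2727 × (60 − 75) = 70.909 → 71
B = 247 + 0.2727 × (237 − 247) = 244.273 → 244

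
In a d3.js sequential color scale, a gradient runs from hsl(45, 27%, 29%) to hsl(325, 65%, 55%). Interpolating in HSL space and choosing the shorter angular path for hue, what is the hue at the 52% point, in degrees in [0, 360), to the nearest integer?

3

Hue: 325 − 45 = 280°, but |280| > 180 so the shorter arc goes the other way: Δh = 280 − 360 = -80°.
H = 45 + 0.52 × (-80) = 3.4 → 3°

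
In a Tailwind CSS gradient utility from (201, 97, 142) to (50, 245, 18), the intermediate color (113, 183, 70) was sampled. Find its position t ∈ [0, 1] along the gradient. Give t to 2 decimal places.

0.58

Invert the lerp on the R channel (largest span, 151): t = (113 − 201) / (50 − 201) = -88/-151 = 0.58278.
Check on G: (183 − 97)/(245 − 97) = 0.5811 ✓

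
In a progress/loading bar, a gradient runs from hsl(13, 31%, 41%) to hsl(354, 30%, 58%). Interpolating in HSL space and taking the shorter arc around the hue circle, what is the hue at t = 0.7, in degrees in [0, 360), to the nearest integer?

0

Hue: 354 − 13 = 341°, but |341| > 180 so the shorter arc goes the other way: Δh = 341 − 360 = -19°.
H = 13 + 0.7 × (-19) = -0.3 → 0°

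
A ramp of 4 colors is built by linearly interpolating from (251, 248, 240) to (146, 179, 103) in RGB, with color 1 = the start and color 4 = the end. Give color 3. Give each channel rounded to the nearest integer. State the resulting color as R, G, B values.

With 4 swatches and endpoints inclusive, swatch 3 sits at t = (3 − 1)/(4 − 1) = 2/3 ≈ 0.6667.
R = 251 + 0.6667 × (146 − 251) = 180.996 → 181
G = 248 + 0.6667 × (179 − 248) = 201.998 → 202
B = 240 + 0.6667 × (103 − 240) = 148.662 → 149

(181, 202, 149)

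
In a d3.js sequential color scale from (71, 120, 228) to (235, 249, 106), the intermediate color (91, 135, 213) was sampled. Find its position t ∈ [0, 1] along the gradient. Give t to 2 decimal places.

0.12

Invert the lerp on the R channel (largest span, 164): t = (91 − 71) / (235 − 71) = 20/164 = 0.12195.
Check on G: (135 − 120)/(249 − 120) = 0.1163 ✓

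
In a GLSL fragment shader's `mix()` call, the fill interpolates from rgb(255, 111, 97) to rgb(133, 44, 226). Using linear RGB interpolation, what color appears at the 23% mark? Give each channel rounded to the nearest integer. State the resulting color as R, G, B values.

23% corresponds to t = 0.23.
R = 255 + 0.23 × (133 − 255) = 255 + 0.23 × -122 = 226.94 → 227
G = 111 + 0.23 × (44 − 111) = 111 + 0.23 × -67 = 95.59 → 96
B = 97 + 0.23 × (226 − 97) = 97 + 0.23 × 129 = 126.67 → 127

(227, 96, 127)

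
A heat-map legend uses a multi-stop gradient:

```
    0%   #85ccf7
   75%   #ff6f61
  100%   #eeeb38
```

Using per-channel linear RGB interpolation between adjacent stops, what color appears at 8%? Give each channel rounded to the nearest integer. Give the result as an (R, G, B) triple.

8% lies between the 0% and 75% stops, so the local fraction is t = (8 − 0)/(75 − 0) = 8/75 ≈ 0.1067.
#85ccf7 → (133, 204, 247); #ff6f61 → (255, 111, 97).
R = 133 + 0.1067 × (255 − 133) = 146.017 → 146
G = 204 + 0.1067 × (111 − 204) = 194.077 → 194
B = 247 + 0.1067 × (97 − 247) = 230.995 → 231

(146, 194, 231)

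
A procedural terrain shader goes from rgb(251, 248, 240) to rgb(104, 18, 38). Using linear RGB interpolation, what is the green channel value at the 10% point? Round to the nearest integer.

225

G = 248 + 0.1 × (18 − 248) = 225 → 225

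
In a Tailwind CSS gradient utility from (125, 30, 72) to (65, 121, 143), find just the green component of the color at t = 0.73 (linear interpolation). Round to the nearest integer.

96

G = 30 + 0.73 × (121 − 30) = 96.43 → 96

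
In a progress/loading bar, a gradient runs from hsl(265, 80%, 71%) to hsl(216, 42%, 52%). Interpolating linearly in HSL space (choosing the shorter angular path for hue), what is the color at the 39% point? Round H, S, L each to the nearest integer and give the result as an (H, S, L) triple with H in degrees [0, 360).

Hue arc: Δh = 216 − 265 = -49° (|Δh| ≤ 180, already the shorter path).
H = 265 + 0.39 × (-49) = 245.89 → 246°
S = 80 + 0.39 × (42 − 80) = 65.18 → 65%
L = 71 + 0.39 × (52 − 71) = 63.59 → 64%

(246, 65, 64)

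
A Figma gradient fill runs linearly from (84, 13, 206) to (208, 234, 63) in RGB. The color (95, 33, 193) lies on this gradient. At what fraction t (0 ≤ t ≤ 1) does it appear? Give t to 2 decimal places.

0.09

Invert the lerp on the G channel (largest span, 221): t = (33 − 13) / (234 − 13) = 20/221 = 0.090498.
Check on R: (95 − 84)/(208 − 84) = 0.08871 ✓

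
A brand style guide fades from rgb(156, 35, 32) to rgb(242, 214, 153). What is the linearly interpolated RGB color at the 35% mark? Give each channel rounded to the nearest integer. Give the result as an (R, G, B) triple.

35% corresponds to t = 0.35.
R = 156 + 0.35 × (242 − 156) = 156 + 0.35 × 86 = 186.1 → 186
G = 35 + 0.35 × (214 − 35) = 35 + 0.35 × 179 = 97.65 → 98
B = 32 + 0.35 × (153 − 32) = 32 + 0.35 × 121 = 74.35 → 74

(186, 98, 74)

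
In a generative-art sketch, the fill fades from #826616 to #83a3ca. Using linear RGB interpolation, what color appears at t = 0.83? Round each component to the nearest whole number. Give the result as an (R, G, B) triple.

#826616 → (130, 102, 22); #83a3ca → (131, 163, 202).
R = 130 + 0.83 × (131 − 130) = 130 + 0.83 × 1 = 130.83 → 131
G = 102 + 0.83 × (163 − 102) = 102 + 0.83 × 61 = 152.63 → 153
B = 22 + 0.83 × (202 − 22) = 22 + 0.83 × 180 = 171.4 → 171

(131, 153, 171)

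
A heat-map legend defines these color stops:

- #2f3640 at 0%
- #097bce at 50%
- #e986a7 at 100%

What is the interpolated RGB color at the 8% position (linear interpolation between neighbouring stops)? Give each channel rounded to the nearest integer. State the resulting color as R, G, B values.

8% lies between the 0% and 50% stops, so the local fraction is t = (8 − 0)/(50 − 0) = 8/50 ≈ 0.16.
#2f3640 → (47, 54, 64); #097bce → (9, 123, 206).
R = 47 + 0.16 × (9 − 47) = 40.92 → 41
G = 54 + 0.16 × (123 − 54) = 65.04 → 65
B = 64 + 0.16 × (206 − 64) = 86.72 → 87

(41, 65, 87)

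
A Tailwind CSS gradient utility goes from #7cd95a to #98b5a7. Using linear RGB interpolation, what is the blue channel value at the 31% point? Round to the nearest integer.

114

B₁ = 90 (from #7cd95a), B₂ = 167 (from #98b5a7).
B = 90 + 0.31 × (167 − 90) = 113.87 → 114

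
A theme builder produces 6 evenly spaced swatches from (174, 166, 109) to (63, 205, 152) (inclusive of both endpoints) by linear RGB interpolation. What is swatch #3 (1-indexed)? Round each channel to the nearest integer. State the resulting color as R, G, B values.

(130, 182, 126)

With 6 swatches and endpoints inclusive, swatch 3 sits at t = (3 − 1)/(6 − 1) = 2/5 ≈ 0.4.
R = 174 + 0.4 × (63 − 174) = 129.6 → 130
G = 166 + 0.4 × (205 − 166) = 181.6 → 182
B = 109 + 0.4 × (152 − 109) = 126.2 → 126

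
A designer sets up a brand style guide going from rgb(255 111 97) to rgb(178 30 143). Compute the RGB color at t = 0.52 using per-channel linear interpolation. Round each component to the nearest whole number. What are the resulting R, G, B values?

R = 255 + 0.52 × (178 − 255) = 255 + 0.52 × -77 = 214.96 → 215
G = 111 + 0.52 × (30 − 111) = 111 + 0.52 × -81 = 68.88 → 69
B = 97 + 0.52 × (143 − 97) = 97 + 0.52 × 46 = 120.92 → 121
So the blended color is (215, 69, 121), about #d74579.

(215, 69, 121)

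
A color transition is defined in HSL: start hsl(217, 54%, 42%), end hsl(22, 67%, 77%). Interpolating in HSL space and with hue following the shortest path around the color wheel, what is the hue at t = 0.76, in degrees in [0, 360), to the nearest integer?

Hue: 22 − 217 = -195°, but |-195| > 180 so the shorter arc goes the other way: Δh = -195 + 360 = 165°.
H = 217 + 0.76 × (165) = 342.4 → 342°

342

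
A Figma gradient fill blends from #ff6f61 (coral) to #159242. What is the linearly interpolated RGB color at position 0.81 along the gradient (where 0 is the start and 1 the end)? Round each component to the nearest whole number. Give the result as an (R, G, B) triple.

#ff6f61 → (255, 111, 97); #159242 → (21, 146, 66).
R = 255 + 0.81 × (21 − 255) = 255 + 0.81 × -234 = 65.46 → 65
G = 111 + 0.81 × (146 − 111) = 111 + 0.81 × 35 = 139.35 → 139
B = 97 + 0.81 × (66 − 97) = 97 + 0.81 × -31 = 71.89 → 72

(65, 139, 72)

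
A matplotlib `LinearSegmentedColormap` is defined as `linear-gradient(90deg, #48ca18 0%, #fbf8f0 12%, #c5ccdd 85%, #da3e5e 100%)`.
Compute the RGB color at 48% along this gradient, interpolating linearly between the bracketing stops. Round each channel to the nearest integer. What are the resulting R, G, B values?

(224, 226, 231)

48% lies between the 12% and 85% stops, so the local fraction is t = (48 − 12)/(85 − 12) = 36/73 ≈ 0.4932.
#fbf8f0 → (251, 248, 240); #c5ccdd → (197, 204, 221).
R = 251 + 0.4932 × (197 − 251) = 224.367 → 224
G = 248 + 0.4932 × (204 − 248) = 226.299 → 226
B = 240 + 0.4932 × (221 − 240) = 230.629 → 231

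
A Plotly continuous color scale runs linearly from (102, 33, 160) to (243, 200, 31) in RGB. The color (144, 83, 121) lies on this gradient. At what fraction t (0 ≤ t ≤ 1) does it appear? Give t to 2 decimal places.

Invert the lerp on the G channel (largest span, 167): t = (83 − 33) / (200 − 33) = 50/167 = 0.2994.
Check on R: (144 − 102)/(243 − 102) = 0.2979 ✓

0.30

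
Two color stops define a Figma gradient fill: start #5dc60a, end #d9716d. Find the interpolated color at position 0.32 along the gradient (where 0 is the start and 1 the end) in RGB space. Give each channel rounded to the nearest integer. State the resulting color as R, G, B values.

#5dc60a → (93, 198, 10); #d9716d → (217, 113, 109).
R = 93 + 0.32 × (217 − 93) = 93 + 0.32 × 124 = 132.68 → 133
G = 198 + 0.32 × (113 − 198) = 198 + 0.32 × -85 = 170.8 → 171
B = 10 + 0.32 × (109 − 10) = 10 + 0.32 × 99 = 41.68 → 42

(133, 171, 42)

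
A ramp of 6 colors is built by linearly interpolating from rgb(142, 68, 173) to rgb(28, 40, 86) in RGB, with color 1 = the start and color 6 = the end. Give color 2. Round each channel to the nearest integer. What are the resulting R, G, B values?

With 6 swatches and endpoints inclusive, swatch 2 sits at t = (2 − 1)/(6 − 1) = 1/5 ≈ 0.2.
R = 142 + 0.2 × (28 − 142) = 119.2 → 119
G = 68 + 0.2 × (40 − 68) = 62.4 → 62
B = 173 + 0.2 × (86 − 173) = 155.6 → 156

(119, 62, 156)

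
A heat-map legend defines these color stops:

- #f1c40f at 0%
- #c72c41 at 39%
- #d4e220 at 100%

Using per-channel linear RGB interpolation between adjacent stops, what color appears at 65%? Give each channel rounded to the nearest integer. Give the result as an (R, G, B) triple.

65% lies between the 39% and 100% stops, so the local fraction is t = (65 − 39)/(100 − 39) = 26/61 ≈ 0.4262.
#c72c41 → (199, 44, 65); #d4e220 → (212, 226, 32).
R = 199 + 0.4262 × (212 − 199) = 204.541 → 205
G = 44 + 0.4262 × (226 − 44) = 121.568 → 122
B = 65 + 0.4262 × (32 − 65) = 50.935 → 51

(205, 122, 51)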